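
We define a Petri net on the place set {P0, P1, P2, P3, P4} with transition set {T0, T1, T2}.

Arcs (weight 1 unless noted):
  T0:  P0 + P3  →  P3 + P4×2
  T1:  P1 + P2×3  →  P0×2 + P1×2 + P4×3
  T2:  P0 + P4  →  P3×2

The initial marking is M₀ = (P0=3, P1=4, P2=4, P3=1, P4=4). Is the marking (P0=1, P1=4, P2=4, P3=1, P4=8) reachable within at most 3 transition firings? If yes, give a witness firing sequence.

step 1: fire T0:  (P0=3, P1=4, P2=4, P3=1, P4=4) → (P0=2, P1=4, P2=4, P3=1, P4=6)
step 2: fire T0:  (P0=2, P1=4, P2=4, P3=1, P4=6) → (P0=1, P1=4, P2=4, P3=1, P4=8)

YES — reachable via ⟨T0, T0⟩ (2 firings)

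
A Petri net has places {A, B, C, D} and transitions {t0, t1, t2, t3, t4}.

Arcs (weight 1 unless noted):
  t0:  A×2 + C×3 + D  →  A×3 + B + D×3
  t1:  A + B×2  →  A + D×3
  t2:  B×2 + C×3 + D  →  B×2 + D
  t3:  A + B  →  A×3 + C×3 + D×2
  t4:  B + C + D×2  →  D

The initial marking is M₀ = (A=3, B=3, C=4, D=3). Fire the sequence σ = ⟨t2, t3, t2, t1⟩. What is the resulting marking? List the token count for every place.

(A=5, B=0, C=1, D=8)

step 1: fire t2:  (A=3, B=3, C=4, D=3) → (A=3, B=3, C=1, D=3)
step 2: fire t3:  (A=3, B=3, C=1, D=3) → (A=5, B=2, C=4, D=5)
step 3: fire t2:  (A=5, B=2, C=4, D=5) → (A=5, B=2, C=1, D=5)
step 4: fire t1:  (A=5, B=2, C=1, D=5) → (A=5, B=0, C=1, D=8)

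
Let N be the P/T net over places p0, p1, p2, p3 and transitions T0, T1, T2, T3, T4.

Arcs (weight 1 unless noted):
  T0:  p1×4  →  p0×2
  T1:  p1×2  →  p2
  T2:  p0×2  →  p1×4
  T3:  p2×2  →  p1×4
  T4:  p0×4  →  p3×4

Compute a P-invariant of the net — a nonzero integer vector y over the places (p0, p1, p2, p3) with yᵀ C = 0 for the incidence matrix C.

y = (p0:2, p1:1, p2:2, p3:2)

Incidence matrix C (rows=places, cols=transitions):
       T0   T1   T2   T3   T4
   p0   2    0   -2    0   -4
   p1  -4   -2    4    4    0
   p2   0    1    0   -2    0
   p3   0    0    0    0    4

Candidate y = [2, 1, 2, 2]; check y·C column-wise:
  col T0: 2·2 + 1·-4 + 2·0 + 2·0 = 0
  col T1: 2·0 + 1·-2 + 2·1 + 2·0 = 0
  col T2: 2·-2 + 1·4 + 2·0 + 2·0 = 0
  col T3: 2·0 + 1·4 + 2·-2 + 2·0 = 0
  col T4: 2·-4 + 1·0 + 2·0 + 2·4 = 0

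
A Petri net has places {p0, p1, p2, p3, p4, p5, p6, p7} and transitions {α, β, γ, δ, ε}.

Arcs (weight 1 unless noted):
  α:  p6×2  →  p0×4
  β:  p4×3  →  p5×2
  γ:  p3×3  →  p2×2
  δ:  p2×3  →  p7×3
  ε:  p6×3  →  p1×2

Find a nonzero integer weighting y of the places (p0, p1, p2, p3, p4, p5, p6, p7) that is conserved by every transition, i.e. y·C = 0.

Incidence matrix C (rows=places, cols=transitions):
        α    β    γ    δ    ε
   p0   4    0    0    0    0
   p1   0    0    0    0    2
   p2   0    0    2   -3    0
   p3   0    0   -3    0    0
   p4   0   -3    0    0    0
   p5   0    2    0    0    0
   p6  -2    0    0    0   -3
   p7   0    0    0    3    0

Candidate y = [0, 0, 0, 0, 2, 3, 0, 0]; check y·C column-wise:
  col α: 0·4 + 2·0 + 3·0 + 0·-2 = 0
  col β: 2·-3 + 3·2 = 0
  col γ: 0·2 + 0·-3 + 2·0 + 3·0 = 0
  col δ: 0·-3 + 2·0 + 3·0 + 0·3 = 0
  col ε: 0·2 + 2·0 + 3·0 + 0·-3 = 0

y = (p0:0, p1:0, p2:0, p3:0, p4:2, p5:3, p6:0, p7:0)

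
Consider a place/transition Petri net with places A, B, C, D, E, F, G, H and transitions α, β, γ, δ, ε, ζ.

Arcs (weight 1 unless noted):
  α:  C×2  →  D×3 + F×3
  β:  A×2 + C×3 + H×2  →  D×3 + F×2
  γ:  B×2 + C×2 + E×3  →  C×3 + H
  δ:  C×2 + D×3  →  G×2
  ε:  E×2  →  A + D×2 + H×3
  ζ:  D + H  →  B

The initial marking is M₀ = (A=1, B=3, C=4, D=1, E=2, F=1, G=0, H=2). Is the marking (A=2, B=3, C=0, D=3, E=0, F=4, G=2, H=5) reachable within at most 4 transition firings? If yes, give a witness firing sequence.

YES — reachable via ⟨α, δ, ε⟩ (3 firings)

step 1: fire α:  (A=1, B=3, C=4, D=1, E=2, F=1, G=0, H=2) → (A=1, B=3, C=2, D=4, E=2, F=4, G=0, H=2)
step 2: fire δ:  (A=1, B=3, C=2, D=4, E=2, F=4, G=0, H=2) → (A=1, B=3, C=0, D=1, E=2, F=4, G=2, H=2)
step 3: fire ε:  (A=1, B=3, C=0, D=1, E=2, F=4, G=2, H=2) → (A=2, B=3, C=0, D=3, E=0, F=4, G=2, H=5)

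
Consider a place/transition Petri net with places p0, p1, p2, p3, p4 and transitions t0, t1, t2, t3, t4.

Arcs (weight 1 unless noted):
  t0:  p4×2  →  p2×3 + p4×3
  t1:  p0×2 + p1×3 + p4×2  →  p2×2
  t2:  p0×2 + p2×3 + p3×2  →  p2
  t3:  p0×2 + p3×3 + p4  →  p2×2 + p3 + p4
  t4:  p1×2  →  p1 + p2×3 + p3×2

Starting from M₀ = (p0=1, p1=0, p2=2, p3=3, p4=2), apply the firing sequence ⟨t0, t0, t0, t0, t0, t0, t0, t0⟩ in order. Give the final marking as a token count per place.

(p0=1, p1=0, p2=26, p3=3, p4=10)

step 1: fire t0:  (p0=1, p1=0, p2=2, p3=3, p4=2) → (p0=1, p1=0, p2=5, p3=3, p4=3)
step 2: fire t0:  (p0=1, p1=0, p2=5, p3=3, p4=3) → (p0=1, p1=0, p2=8, p3=3, p4=4)
step 3: fire t0:  (p0=1, p1=0, p2=8, p3=3, p4=4) → (p0=1, p1=0, p2=11, p3=3, p4=5)
step 4: fire t0:  (p0=1, p1=0, p2=11, p3=3, p4=5) → (p0=1, p1=0, p2=14, p3=3, p4=6)
step 5: fire t0:  (p0=1, p1=0, p2=14, p3=3, p4=6) → (p0=1, p1=0, p2=17, p3=3, p4=7)
step 6: fire t0:  (p0=1, p1=0, p2=17, p3=3, p4=7) → (p0=1, p1=0, p2=20, p3=3, p4=8)
step 7: fire t0:  (p0=1, p1=0, p2=20, p3=3, p4=8) → (p0=1, p1=0, p2=23, p3=3, p4=9)
step 8: fire t0:  (p0=1, p1=0, p2=23, p3=3, p4=9) → (p0=1, p1=0, p2=26, p3=3, p4=10)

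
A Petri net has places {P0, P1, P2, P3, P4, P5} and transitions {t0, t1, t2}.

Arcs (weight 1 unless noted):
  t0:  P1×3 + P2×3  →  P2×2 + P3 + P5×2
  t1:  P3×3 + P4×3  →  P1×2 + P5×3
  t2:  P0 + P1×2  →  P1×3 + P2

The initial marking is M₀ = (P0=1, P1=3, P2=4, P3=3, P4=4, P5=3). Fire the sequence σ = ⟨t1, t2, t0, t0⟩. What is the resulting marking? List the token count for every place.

(P0=0, P1=0, P2=3, P3=2, P4=1, P5=10)

step 1: fire t1:  (P0=1, P1=3, P2=4, P3=3, P4=4, P5=3) → (P0=1, P1=5, P2=4, P3=0, P4=1, P5=6)
step 2: fire t2:  (P0=1, P1=5, P2=4, P3=0, P4=1, P5=6) → (P0=0, P1=6, P2=5, P3=0, P4=1, P5=6)
step 3: fire t0:  (P0=0, P1=6, P2=5, P3=0, P4=1, P5=6) → (P0=0, P1=3, P2=4, P3=1, P4=1, P5=8)
step 4: fire t0:  (P0=0, P1=3, P2=4, P3=1, P4=1, P5=8) → (P0=0, P1=0, P2=3, P3=2, P4=1, P5=10)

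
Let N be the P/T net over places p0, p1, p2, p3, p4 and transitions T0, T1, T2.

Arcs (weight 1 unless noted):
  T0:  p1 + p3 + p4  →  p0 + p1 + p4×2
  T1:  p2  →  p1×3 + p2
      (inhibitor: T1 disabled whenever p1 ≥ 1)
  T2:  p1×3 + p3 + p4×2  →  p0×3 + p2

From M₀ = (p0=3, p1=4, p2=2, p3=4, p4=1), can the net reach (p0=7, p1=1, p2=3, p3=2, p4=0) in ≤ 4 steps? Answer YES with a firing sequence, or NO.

step 1: fire T0:  (p0=3, p1=4, p2=2, p3=4, p4=1) → (p0=4, p1=4, p2=2, p3=3, p4=2)
step 2: fire T2:  (p0=4, p1=4, p2=2, p3=3, p4=2) → (p0=7, p1=1, p2=3, p3=2, p4=0)

YES — reachable via ⟨T0, T2⟩ (2 firings)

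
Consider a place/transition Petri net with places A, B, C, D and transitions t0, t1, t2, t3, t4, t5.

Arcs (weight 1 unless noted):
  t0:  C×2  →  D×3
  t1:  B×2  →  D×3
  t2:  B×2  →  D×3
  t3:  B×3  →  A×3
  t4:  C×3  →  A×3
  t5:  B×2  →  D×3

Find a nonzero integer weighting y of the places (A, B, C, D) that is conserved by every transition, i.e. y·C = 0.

Incidence matrix C (rows=places, cols=transitions):
       t0   t1   t2   t3   t4   t5
    A   0    0    0    3    3    0
    B   0   -2   -2   -3    0   -2
    C  -2    0    0    0   -3    0
    D   3    3    3    0    0    3

Candidate y = [3, 3, 3, 2]; check y·C column-wise:
  col t0: 3·0 + 3·0 + 3·-2 + 2·3 = 0
  col t1: 3·0 + 3·-2 + 3·0 + 2·3 = 0
  col t2: 3·0 + 3·-2 + 3·0 + 2·3 = 0
  col t3: 3·3 + 3·-3 + 3·0 + 2·0 = 0
  col t4: 3·3 + 3·0 + 3·-3 + 2·0 = 0
  col t5: 3·0 + 3·-2 + 3·0 + 2·3 = 0

y = (A:3, B:3, C:3, D:2)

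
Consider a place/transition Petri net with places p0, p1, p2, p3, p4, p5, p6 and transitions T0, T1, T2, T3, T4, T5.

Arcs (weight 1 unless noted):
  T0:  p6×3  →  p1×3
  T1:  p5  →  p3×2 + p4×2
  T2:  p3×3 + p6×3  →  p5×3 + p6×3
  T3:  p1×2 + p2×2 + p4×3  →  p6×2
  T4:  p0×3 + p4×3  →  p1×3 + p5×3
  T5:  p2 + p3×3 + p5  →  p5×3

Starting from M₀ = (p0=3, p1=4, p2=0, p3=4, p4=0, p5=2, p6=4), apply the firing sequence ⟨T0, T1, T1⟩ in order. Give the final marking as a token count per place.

step 1: fire T0:  (p0=3, p1=4, p2=0, p3=4, p4=0, p5=2, p6=4) → (p0=3, p1=7, p2=0, p3=4, p4=0, p5=2, p6=1)
step 2: fire T1:  (p0=3, p1=7, p2=0, p3=4, p4=0, p5=2, p6=1) → (p0=3, p1=7, p2=0, p3=6, p4=2, p5=1, p6=1)
step 3: fire T1:  (p0=3, p1=7, p2=0, p3=6, p4=2, p5=1, p6=1) → (p0=3, p1=7, p2=0, p3=8, p4=4, p5=0, p6=1)

(p0=3, p1=7, p2=0, p3=8, p4=4, p5=0, p6=1)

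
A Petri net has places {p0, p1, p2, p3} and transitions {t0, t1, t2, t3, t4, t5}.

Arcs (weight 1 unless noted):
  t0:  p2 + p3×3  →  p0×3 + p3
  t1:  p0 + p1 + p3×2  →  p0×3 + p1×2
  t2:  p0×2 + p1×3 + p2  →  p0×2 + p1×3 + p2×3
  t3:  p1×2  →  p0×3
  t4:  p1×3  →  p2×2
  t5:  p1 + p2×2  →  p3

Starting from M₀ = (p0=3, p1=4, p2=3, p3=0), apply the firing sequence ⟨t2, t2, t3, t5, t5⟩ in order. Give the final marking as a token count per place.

step 1: fire t2:  (p0=3, p1=4, p2=3, p3=0) → (p0=3, p1=4, p2=5, p3=0)
step 2: fire t2:  (p0=3, p1=4, p2=5, p3=0) → (p0=3, p1=4, p2=7, p3=0)
step 3: fire t3:  (p0=3, p1=4, p2=7, p3=0) → (p0=6, p1=2, p2=7, p3=0)
step 4: fire t5:  (p0=6, p1=2, p2=7, p3=0) → (p0=6, p1=1, p2=5, p3=1)
step 5: fire t5:  (p0=6, p1=1, p2=5, p3=1) → (p0=6, p1=0, p2=3, p3=2)

(p0=6, p1=0, p2=3, p3=2)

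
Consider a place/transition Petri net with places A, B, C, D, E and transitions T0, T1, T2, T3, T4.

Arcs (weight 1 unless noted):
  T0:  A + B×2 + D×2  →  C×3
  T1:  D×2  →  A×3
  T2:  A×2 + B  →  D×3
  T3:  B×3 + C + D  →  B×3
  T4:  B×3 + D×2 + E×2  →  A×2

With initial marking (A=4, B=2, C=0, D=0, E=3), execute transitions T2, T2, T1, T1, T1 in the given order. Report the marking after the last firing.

step 1: fire T2:  (A=4, B=2, C=0, D=0, E=3) → (A=2, B=1, C=0, D=3, E=3)
step 2: fire T2:  (A=2, B=1, C=0, D=3, E=3) → (A=0, B=0, C=0, D=6, E=3)
step 3: fire T1:  (A=0, B=0, C=0, D=6, E=3) → (A=3, B=0, C=0, D=4, E=3)
step 4: fire T1:  (A=3, B=0, C=0, D=4, E=3) → (A=6, B=0, C=0, D=2, E=3)
step 5: fire T1:  (A=6, B=0, C=0, D=2, E=3) → (A=9, B=0, C=0, D=0, E=3)

(A=9, B=0, C=0, D=0, E=3)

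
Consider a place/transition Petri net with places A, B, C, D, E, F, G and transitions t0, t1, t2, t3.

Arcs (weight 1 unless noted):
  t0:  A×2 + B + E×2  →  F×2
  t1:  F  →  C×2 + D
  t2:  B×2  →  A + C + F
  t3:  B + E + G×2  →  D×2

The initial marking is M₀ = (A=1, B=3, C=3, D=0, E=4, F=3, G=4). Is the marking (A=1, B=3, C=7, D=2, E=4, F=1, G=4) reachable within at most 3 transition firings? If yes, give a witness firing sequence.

step 1: fire t1:  (A=1, B=3, C=3, D=0, E=4, F=3, G=4) → (A=1, B=3, C=5, D=1, E=4, F=2, G=4)
step 2: fire t1:  (A=1, B=3, C=5, D=1, E=4, F=2, G=4) → (A=1, B=3, C=7, D=2, E=4, F=1, G=4)

YES — reachable via ⟨t1, t1⟩ (2 firings)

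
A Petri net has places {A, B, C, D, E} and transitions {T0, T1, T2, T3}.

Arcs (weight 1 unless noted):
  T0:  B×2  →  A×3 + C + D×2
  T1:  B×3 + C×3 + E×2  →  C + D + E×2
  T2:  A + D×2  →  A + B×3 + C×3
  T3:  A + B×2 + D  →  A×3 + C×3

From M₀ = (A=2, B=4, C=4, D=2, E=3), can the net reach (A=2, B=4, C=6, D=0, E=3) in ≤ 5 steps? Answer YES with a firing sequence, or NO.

step 1: fire T1:  (A=2, B=4, C=4, D=2, E=3) → (A=2, B=1, C=2, D=3, E=3)
step 2: fire T2:  (A=2, B=1, C=2, D=3, E=3) → (A=2, B=4, C=5, D=1, E=3)
step 3: fire T1:  (A=2, B=4, C=5, D=1, E=3) → (A=2, B=1, C=3, D=2, E=3)
step 4: fire T2:  (A=2, B=1, C=3, D=2, E=3) → (A=2, B=4, C=6, D=0, E=3)

YES — reachable via ⟨T1, T2, T1, T2⟩ (4 firings)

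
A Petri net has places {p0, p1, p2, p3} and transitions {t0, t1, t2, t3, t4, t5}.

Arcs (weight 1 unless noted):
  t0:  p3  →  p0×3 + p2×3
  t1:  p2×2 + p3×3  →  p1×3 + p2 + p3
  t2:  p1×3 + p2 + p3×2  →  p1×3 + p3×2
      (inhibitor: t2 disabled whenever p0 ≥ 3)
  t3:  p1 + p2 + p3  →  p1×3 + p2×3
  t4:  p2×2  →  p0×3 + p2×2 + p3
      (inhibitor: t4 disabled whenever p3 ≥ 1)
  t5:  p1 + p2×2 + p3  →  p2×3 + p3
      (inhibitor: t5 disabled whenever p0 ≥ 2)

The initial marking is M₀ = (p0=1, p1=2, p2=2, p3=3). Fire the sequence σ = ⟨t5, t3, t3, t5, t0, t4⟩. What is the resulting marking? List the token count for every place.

step 1: fire t5:  (p0=1, p1=2, p2=2, p3=3) → (p0=1, p1=1, p2=3, p3=3)
step 2: fire t3:  (p0=1, p1=1, p2=3, p3=3) → (p0=1, p1=3, p2=5, p3=2)
step 3: fire t3:  (p0=1, p1=3, p2=5, p3=2) → (p0=1, p1=5, p2=7, p3=1)
step 4: fire t5:  (p0=1, p1=5, p2=7, p3=1) → (p0=1, p1=4, p2=8, p3=1)
step 5: fire t0:  (p0=1, p1=4, p2=8, p3=1) → (p0=4, p1=4, p2=11, p3=0)
step 6: fire t4:  (p0=4, p1=4, p2=11, p3=0) → (p0=7, p1=4, p2=11, p3=1)

(p0=7, p1=4, p2=11, p3=1)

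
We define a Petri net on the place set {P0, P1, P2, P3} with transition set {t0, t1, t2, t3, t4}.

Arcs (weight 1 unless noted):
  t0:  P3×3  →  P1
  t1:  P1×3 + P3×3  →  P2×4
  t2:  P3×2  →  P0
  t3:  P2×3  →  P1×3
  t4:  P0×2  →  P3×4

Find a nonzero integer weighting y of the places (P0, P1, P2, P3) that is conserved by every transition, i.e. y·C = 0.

y = (P0:2, P1:3, P2:3, P3:1)

Incidence matrix C (rows=places, cols=transitions):
       t0   t1   t2   t3   t4
   P0   0    0    1    0   -2
   P1   1   -3    0    3    0
   P2   0    4    0   -3    0
   P3  -3   -3   -2    0    4

Candidate y = [2, 3, 3, 1]; check y·C column-wise:
  col t0: 2·0 + 3·1 + 3·0 + 1·-3 = 0
  col t1: 2·0 + 3·-3 + 3·4 + 1·-3 = 0
  col t2: 2·1 + 3·0 + 3·0 + 1·-2 = 0
  col t3: 2·0 + 3·3 + 3·-3 + 1·0 = 0
  col t4: 2·-2 + 3·0 + 3·0 + 1·4 = 0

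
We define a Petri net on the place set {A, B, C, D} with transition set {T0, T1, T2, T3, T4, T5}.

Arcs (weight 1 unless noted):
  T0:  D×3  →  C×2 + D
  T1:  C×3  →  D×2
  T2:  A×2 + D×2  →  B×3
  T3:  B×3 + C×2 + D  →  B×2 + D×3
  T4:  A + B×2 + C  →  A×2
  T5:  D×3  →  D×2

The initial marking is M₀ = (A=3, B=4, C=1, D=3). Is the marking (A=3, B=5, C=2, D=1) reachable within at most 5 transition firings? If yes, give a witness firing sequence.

NO — not reachable within 5 firings

depth 0: 1 marking
depth 1: 5 markings reached so far
depth 2: 11 markings reached so far
depth 3: 20 markings reached so far
depth 4: 28 markings reached so far
depth 5: 37 markings reached so far
target is not among the 37 markings reachable within 5 steps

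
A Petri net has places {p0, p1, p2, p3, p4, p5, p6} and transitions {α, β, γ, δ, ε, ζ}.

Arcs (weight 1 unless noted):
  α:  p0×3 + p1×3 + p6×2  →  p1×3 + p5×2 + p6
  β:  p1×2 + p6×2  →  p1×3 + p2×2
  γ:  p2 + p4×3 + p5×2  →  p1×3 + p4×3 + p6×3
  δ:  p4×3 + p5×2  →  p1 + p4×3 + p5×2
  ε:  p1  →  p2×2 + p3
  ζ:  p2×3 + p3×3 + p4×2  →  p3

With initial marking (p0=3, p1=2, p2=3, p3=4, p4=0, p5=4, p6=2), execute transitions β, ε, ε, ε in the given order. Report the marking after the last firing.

(p0=3, p1=0, p2=11, p3=7, p4=0, p5=4, p6=0)

step 1: fire β:  (p0=3, p1=2, p2=3, p3=4, p4=0, p5=4, p6=2) → (p0=3, p1=3, p2=5, p3=4, p4=0, p5=4, p6=0)
step 2: fire ε:  (p0=3, p1=3, p2=5, p3=4, p4=0, p5=4, p6=0) → (p0=3, p1=2, p2=7, p3=5, p4=0, p5=4, p6=0)
step 3: fire ε:  (p0=3, p1=2, p2=7, p3=5, p4=0, p5=4, p6=0) → (p0=3, p1=1, p2=9, p3=6, p4=0, p5=4, p6=0)
step 4: fire ε:  (p0=3, p1=1, p2=9, p3=6, p4=0, p5=4, p6=0) → (p0=3, p1=0, p2=11, p3=7, p4=0, p5=4, p6=0)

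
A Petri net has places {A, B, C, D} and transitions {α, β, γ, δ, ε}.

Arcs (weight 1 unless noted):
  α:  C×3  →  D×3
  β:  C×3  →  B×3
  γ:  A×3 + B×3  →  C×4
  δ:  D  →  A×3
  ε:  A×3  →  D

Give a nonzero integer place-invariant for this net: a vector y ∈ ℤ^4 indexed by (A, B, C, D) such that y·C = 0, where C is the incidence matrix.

Incidence matrix C (rows=places, cols=transitions):
        α    β    γ    δ    ε
    A   0    0   -3    3   -3
    B   0    3   -3    0    0
    C  -3   -3    4    0    0
    D   3    0    0   -1    1

Candidate y = [1, 3, 3, 3]; check y·C column-wise:
  col α: 1·0 + 3·0 + 3·-3 + 3·3 = 0
  col β: 1·0 + 3·3 + 3·-3 + 3·0 = 0
  col γ: 1·-3 + 3·-3 + 3·4 + 3·0 = 0
  col δ: 1·3 + 3·0 + 3·0 + 3·-1 = 0
  col ε: 1·-3 + 3·0 + 3·0 + 3·1 = 0

y = (A:1, B:3, C:3, D:3)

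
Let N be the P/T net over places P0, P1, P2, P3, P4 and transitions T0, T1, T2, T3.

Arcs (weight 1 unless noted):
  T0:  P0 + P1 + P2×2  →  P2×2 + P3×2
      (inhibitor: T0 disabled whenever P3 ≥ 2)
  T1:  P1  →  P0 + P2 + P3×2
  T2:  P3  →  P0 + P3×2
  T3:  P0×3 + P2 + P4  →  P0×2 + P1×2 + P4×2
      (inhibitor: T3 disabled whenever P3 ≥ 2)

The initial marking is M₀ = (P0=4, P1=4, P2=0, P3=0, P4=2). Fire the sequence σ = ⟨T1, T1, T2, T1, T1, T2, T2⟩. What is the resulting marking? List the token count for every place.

(P0=11, P1=0, P2=4, P3=11, P4=2)

step 1: fire T1:  (P0=4, P1=4, P2=0, P3=0, P4=2) → (P0=5, P1=3, P2=1, P3=2, P4=2)
step 2: fire T1:  (P0=5, P1=3, P2=1, P3=2, P4=2) → (P0=6, P1=2, P2=2, P3=4, P4=2)
step 3: fire T2:  (P0=6, P1=2, P2=2, P3=4, P4=2) → (P0=7, P1=2, P2=2, P3=5, P4=2)
step 4: fire T1:  (P0=7, P1=2, P2=2, P3=5, P4=2) → (P0=8, P1=1, P2=3, P3=7, P4=2)
step 5: fire T1:  (P0=8, P1=1, P2=3, P3=7, P4=2) → (P0=9, P1=0, P2=4, P3=9, P4=2)
step 6: fire T2:  (P0=9, P1=0, P2=4, P3=9, P4=2) → (P0=10, P1=0, P2=4, P3=10, P4=2)
step 7: fire T2:  (P0=10, P1=0, P2=4, P3=10, P4=2) → (P0=11, P1=0, P2=4, P3=11, P4=2)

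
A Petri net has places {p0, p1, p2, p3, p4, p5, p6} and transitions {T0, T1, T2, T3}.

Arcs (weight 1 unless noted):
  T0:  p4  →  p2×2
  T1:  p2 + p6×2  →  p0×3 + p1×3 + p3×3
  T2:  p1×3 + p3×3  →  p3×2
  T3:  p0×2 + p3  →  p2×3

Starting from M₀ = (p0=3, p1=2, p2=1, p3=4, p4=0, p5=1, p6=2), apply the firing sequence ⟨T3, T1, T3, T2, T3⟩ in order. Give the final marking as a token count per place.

(p0=0, p1=2, p2=9, p3=3, p4=0, p5=1, p6=0)

step 1: fire T3:  (p0=3, p1=2, p2=1, p3=4, p4=0, p5=1, p6=2) → (p0=1, p1=2, p2=4, p3=3, p4=0, p5=1, p6=2)
step 2: fire T1:  (p0=1, p1=2, p2=4, p3=3, p4=0, p5=1, p6=2) → (p0=4, p1=5, p2=3, p3=6, p4=0, p5=1, p6=0)
step 3: fire T3:  (p0=4, p1=5, p2=3, p3=6, p4=0, p5=1, p6=0) → (p0=2, p1=5, p2=6, p3=5, p4=0, p5=1, p6=0)
step 4: fire T2:  (p0=2, p1=5, p2=6, p3=5, p4=0, p5=1, p6=0) → (p0=2, p1=2, p2=6, p3=4, p4=0, p5=1, p6=0)
step 5: fire T3:  (p0=2, p1=2, p2=6, p3=4, p4=0, p5=1, p6=0) → (p0=0, p1=2, p2=9, p3=3, p4=0, p5=1, p6=0)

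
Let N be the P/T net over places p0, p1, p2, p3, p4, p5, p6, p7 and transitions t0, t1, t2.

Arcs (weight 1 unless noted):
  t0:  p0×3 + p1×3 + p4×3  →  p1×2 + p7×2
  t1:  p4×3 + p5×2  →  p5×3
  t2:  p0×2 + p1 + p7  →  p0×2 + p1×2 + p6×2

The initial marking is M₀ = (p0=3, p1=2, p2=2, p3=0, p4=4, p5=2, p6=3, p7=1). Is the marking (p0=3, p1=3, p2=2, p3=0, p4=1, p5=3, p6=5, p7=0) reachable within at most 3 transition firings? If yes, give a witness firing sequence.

YES — reachable via ⟨t1, t2⟩ (2 firings)

step 1: fire t1:  (p0=3, p1=2, p2=2, p3=0, p4=4, p5=2, p6=3, p7=1) → (p0=3, p1=2, p2=2, p3=0, p4=1, p5=3, p6=3, p7=1)
step 2: fire t2:  (p0=3, p1=2, p2=2, p3=0, p4=1, p5=3, p6=3, p7=1) → (p0=3, p1=3, p2=2, p3=0, p4=1, p5=3, p6=5, p7=0)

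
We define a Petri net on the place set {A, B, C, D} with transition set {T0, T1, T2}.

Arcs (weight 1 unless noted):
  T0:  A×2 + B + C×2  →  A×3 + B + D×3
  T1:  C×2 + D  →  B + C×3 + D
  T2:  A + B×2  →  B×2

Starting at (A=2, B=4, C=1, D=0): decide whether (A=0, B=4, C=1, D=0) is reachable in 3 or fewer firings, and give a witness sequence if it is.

step 1: fire T2:  (A=2, B=4, C=1, D=0) → (A=1, B=4, C=1, D=0)
step 2: fire T2:  (A=1, B=4, C=1, D=0) → (A=0, B=4, C=1, D=0)

YES — reachable via ⟨T2, T2⟩ (2 firings)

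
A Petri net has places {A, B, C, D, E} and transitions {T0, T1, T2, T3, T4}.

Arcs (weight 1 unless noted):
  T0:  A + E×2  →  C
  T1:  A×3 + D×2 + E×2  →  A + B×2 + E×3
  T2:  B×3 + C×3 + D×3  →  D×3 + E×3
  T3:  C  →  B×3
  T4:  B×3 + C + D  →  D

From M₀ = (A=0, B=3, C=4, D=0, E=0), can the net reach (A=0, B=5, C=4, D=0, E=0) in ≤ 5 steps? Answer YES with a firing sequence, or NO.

NO — not reachable within 5 firings

depth 0: 1 marking
depth 1: 2 markings reached so far
depth 2: 3 markings reached so far
depth 3: 4 markings reached so far
depth 4: 5 markings reached so far
depth 5: 5 markings reached so far
(frontier empty at depth 5; search complete)
target is not among the 5 markings reachable within 5 steps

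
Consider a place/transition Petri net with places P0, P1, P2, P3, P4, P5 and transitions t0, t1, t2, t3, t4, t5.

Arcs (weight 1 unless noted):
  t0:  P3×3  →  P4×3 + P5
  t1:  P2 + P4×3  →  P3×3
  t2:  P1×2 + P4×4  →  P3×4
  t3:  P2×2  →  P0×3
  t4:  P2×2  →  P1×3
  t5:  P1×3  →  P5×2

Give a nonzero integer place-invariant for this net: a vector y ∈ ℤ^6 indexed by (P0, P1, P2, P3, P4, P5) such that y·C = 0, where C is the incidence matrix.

Incidence matrix C (rows=places, cols=transitions):
       t0   t1   t2   t3   t4   t5
   P0   0    0    0    3    0    0
   P1   0    0   -2    0    3   -3
   P2   0   -1    0   -2   -2    0
   P3  -3    3    4    0    0    0
   P4   3   -3   -4    0    0    0
   P5   1    0    0    0    0    2

Candidate y = [0, 0, 0, 1, 1, 0]; check y·C column-wise:
  col t0: 1·-3 + 1·3 + 0·1 = 0
  col t1: 0·-1 + 1·3 + 1·-3 = 0
  col t2: 0·-2 + 1·4 + 1·-4 = 0
  col t3: 0·3 + 0·-2 + 1·0 + 1·0 = 0
  col t4: 0·3 + 0·-2 + 1·0 + 1·0 = 0
  col t5: 0·-3 + 1·0 + 1·0 + 0·2 = 0

y = (P0:0, P1:0, P2:0, P3:1, P4:1, P5:0)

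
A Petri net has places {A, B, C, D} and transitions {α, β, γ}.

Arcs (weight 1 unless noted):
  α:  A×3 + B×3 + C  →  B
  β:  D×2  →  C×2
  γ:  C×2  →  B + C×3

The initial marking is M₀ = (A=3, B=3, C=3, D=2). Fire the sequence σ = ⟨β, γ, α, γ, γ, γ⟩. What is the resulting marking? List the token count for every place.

step 1: fire β:  (A=3, B=3, C=3, D=2) → (A=3, B=3, C=5, D=0)
step 2: fire γ:  (A=3, B=3, C=5, D=0) → (A=3, B=4, C=6, D=0)
step 3: fire α:  (A=3, B=4, C=6, D=0) → (A=0, B=2, C=5, D=0)
step 4: fire γ:  (A=0, B=2, C=5, D=0) → (A=0, B=3, C=6, D=0)
step 5: fire γ:  (A=0, B=3, C=6, D=0) → (A=0, B=4, C=7, D=0)
step 6: fire γ:  (A=0, B=4, C=7, D=0) → (A=0, B=5, C=8, D=0)

(A=0, B=5, C=8, D=0)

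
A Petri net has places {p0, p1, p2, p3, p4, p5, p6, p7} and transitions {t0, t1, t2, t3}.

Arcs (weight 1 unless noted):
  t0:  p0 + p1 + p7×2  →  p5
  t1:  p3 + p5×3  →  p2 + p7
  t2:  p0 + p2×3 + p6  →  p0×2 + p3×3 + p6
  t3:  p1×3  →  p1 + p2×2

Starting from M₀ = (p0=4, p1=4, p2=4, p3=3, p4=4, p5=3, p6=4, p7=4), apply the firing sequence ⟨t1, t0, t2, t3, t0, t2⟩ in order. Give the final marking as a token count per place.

step 1: fire t1:  (p0=4, p1=4, p2=4, p3=3, p4=4, p5=3, p6=4, p7=4) → (p0=4, p1=4, p2=5, p3=2, p4=4, p5=0, p6=4, p7=5)
step 2: fire t0:  (p0=4, p1=4, p2=5, p3=2, p4=4, p5=0, p6=4, p7=5) → (p0=3, p1=3, p2=5, p3=2, p4=4, p5=1, p6=4, p7=3)
step 3: fire t2:  (p0=3, p1=3, p2=5, p3=2, p4=4, p5=1, p6=4, p7=3) → (p0=4, p1=3, p2=2, p3=5, p4=4, p5=1, p6=4, p7=3)
step 4: fire t3:  (p0=4, p1=3, p2=2, p3=5, p4=4, p5=1, p6=4, p7=3) → (p0=4, p1=1, p2=4, p3=5, p4=4, p5=1, p6=4, p7=3)
step 5: fire t0:  (p0=4, p1=1, p2=4, p3=5, p4=4, p5=1, p6=4, p7=3) → (p0=3, p1=0, p2=4, p3=5, p4=4, p5=2, p6=4, p7=1)
step 6: fire t2:  (p0=3, p1=0, p2=4, p3=5, p4=4, p5=2, p6=4, p7=1) → (p0=4, p1=0, p2=1, p3=8, p4=4, p5=2, p6=4, p7=1)

(p0=4, p1=0, p2=1, p3=8, p4=4, p5=2, p6=4, p7=1)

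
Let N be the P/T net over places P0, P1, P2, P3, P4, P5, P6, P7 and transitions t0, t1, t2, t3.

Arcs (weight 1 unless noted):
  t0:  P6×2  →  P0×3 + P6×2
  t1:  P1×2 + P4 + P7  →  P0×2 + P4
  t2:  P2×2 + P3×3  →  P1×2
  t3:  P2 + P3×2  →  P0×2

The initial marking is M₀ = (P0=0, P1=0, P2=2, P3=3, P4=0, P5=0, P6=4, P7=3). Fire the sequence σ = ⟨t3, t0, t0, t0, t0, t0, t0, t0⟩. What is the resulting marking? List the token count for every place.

step 1: fire t3:  (P0=0, P1=0, P2=2, P3=3, P4=0, P5=0, P6=4, P7=3) → (P0=2, P1=0, P2=1, P3=1, P4=0, P5=0, P6=4, P7=3)
step 2: fire t0:  (P0=2, P1=0, P2=1, P3=1, P4=0, P5=0, P6=4, P7=3) → (P0=5, P1=0, P2=1, P3=1, P4=0, P5=0, P6=4, P7=3)
step 3: fire t0:  (P0=5, P1=0, P2=1, P3=1, P4=0, P5=0, P6=4, P7=3) → (P0=8, P1=0, P2=1, P3=1, P4=0, P5=0, P6=4, P7=3)
step 4: fire t0:  (P0=8, P1=0, P2=1, P3=1, P4=0, P5=0, P6=4, P7=3) → (P0=11, P1=0, P2=1, P3=1, P4=0, P5=0, P6=4, P7=3)
step 5: fire t0:  (P0=11, P1=0, P2=1, P3=1, P4=0, P5=0, P6=4, P7=3) → (P0=14, P1=0, P2=1, P3=1, P4=0, P5=0, P6=4, P7=3)
step 6: fire t0:  (P0=14, P1=0, P2=1, P3=1, P4=0, P5=0, P6=4, P7=3) → (P0=17, P1=0, P2=1, P3=1, P4=0, P5=0, P6=4, P7=3)
step 7: fire t0:  (P0=17, P1=0, P2=1, P3=1, P4=0, P5=0, P6=4, P7=3) → (P0=20, P1=0, P2=1, P3=1, P4=0, P5=0, P6=4, P7=3)
step 8: fire t0:  (P0=20, P1=0, P2=1, P3=1, P4=0, P5=0, P6=4, P7=3) → (P0=23, P1=0, P2=1, P3=1, P4=0, P5=0, P6=4, P7=3)

(P0=23, P1=0, P2=1, P3=1, P4=0, P5=0, P6=4, P7=3)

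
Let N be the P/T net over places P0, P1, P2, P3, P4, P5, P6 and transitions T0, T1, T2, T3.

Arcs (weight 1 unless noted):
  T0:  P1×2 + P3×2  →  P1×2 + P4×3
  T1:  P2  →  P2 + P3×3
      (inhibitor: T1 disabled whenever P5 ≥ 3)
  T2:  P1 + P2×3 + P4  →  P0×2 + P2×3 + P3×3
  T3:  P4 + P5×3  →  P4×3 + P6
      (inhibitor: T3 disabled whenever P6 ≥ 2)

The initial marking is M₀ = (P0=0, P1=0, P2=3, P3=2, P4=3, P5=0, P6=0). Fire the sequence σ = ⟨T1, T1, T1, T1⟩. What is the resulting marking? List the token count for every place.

(P0=0, P1=0, P2=3, P3=14, P4=3, P5=0, P6=0)

step 1: fire T1:  (P0=0, P1=0, P2=3, P3=2, P4=3, P5=0, P6=0) → (P0=0, P1=0, P2=3, P3=5, P4=3, P5=0, P6=0)
step 2: fire T1:  (P0=0, P1=0, P2=3, P3=5, P4=3, P5=0, P6=0) → (P0=0, P1=0, P2=3, P3=8, P4=3, P5=0, P6=0)
step 3: fire T1:  (P0=0, P1=0, P2=3, P3=8, P4=3, P5=0, P6=0) → (P0=0, P1=0, P2=3, P3=11, P4=3, P5=0, P6=0)
step 4: fire T1:  (P0=0, P1=0, P2=3, P3=11, P4=3, P5=0, P6=0) → (P0=0, P1=0, P2=3, P3=14, P4=3, P5=0, P6=0)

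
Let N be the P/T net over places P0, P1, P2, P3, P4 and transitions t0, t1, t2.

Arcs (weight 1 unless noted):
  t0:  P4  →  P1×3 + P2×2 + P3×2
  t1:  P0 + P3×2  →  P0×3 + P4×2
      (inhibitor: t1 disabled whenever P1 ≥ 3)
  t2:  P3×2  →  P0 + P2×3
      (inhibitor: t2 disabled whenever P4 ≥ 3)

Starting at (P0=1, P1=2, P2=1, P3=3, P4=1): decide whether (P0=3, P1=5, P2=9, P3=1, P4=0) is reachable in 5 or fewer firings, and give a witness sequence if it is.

YES — reachable via ⟨t0, t2, t2⟩ (3 firings)

step 1: fire t0:  (P0=1, P1=2, P2=1, P3=3, P4=1) → (P0=1, P1=5, P2=3, P3=5, P4=0)
step 2: fire t2:  (P0=1, P1=5, P2=3, P3=5, P4=0) → (P0=2, P1=5, P2=6, P3=3, P4=0)
step 3: fire t2:  (P0=2, P1=5, P2=6, P3=3, P4=0) → (P0=3, P1=5, P2=9, P3=1, P4=0)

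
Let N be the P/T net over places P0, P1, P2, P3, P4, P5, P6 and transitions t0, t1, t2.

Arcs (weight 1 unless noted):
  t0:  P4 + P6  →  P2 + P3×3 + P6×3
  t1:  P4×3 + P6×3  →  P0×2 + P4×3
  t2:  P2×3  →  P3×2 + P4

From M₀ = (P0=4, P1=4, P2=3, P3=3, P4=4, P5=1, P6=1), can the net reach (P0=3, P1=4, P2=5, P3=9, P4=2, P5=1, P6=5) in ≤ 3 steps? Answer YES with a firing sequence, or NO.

depth 0: 1 marking
depth 1: 3 markings reached so far
depth 2: 6 markings reached so far
depth 3: 9 markings reached so far
target is not among the 9 markings reachable within 3 steps

NO — not reachable within 3 firings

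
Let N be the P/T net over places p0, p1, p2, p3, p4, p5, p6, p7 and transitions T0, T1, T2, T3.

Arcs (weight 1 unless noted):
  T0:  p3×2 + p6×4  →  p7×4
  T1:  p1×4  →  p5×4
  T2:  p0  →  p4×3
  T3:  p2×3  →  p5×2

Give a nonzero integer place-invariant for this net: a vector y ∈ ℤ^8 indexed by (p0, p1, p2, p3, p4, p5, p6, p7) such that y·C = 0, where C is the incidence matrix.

y = (p0:3, p1:0, p2:0, p3:0, p4:1, p5:0, p6:0, p7:0)

Incidence matrix C (rows=places, cols=transitions):
       T0   T1   T2   T3
   p0   0    0   -1    0
   p1   0   -4    0    0
   p2   0    0    0   -3
   p3  -2    0    0    0
   p4   0    0    3    0
   p5   0    4    0    2
   p6  -4    0    0    0
   p7   4    0    0    0

Candidate y = [3, 0, 0, 0, 1, 0, 0, 0]; check y·C column-wise:
  col T0: 3·0 + 0·-2 + 1·0 + 0·-4 + 0·4 = 0
  col T1: 3·0 + 0·-4 + 1·0 + 0·4 = 0
  col T2: 3·-1 + 1·3 = 0
  col T3: 3·0 + 0·-3 + 1·0 + 0·2 = 0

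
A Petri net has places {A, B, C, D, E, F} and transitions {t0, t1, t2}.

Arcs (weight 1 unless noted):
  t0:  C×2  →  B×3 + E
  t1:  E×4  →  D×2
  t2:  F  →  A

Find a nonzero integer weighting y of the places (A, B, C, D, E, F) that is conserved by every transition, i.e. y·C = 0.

Incidence matrix C (rows=places, cols=transitions):
       t0   t1   t2
    A   0    0    1
    B   3    0    0
    C  -2    0    0
    D   0    2    0
    E   1   -4    0
    F   0    0   -1

Candidate y = [0, 2, 3, 0, 0, 0]; check y·C column-wise:
  col t0: 2·3 + 3·-2 + 0·1 = 0
  col t1: 2·0 + 3·0 + 0·2 + 0·-4 = 0
  col t2: 0·1 + 2·0 + 3·0 + 0·-1 = 0

y = (A:0, B:2, C:3, D:0, E:0, F:0)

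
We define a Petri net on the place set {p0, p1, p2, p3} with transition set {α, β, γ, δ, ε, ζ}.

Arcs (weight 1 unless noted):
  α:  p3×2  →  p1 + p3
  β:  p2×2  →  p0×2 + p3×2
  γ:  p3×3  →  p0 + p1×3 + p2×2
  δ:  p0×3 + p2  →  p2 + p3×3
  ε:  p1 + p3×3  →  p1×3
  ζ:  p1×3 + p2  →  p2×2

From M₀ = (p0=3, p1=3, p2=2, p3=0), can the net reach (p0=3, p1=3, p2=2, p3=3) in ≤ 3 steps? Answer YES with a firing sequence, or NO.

depth 0: 1 marking
depth 1: 4 markings reached so far
depth 2: 11 markings reached so far
depth 3: 20 markings reached so far
target is not among the 20 markings reachable within 3 steps

NO — not reachable within 3 firings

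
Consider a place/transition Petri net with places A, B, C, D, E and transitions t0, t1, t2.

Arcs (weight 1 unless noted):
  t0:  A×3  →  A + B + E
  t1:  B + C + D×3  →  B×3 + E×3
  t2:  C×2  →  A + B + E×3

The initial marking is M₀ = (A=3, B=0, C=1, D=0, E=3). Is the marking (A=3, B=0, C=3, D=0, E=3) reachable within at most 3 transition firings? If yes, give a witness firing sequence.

depth 0: 1 marking
depth 1: 2 markings reached so far
depth 2: 2 markings reached so far
(frontier empty at depth 2; search complete)
target is not among the 2 markings reachable within 3 steps

NO — not reachable within 3 firings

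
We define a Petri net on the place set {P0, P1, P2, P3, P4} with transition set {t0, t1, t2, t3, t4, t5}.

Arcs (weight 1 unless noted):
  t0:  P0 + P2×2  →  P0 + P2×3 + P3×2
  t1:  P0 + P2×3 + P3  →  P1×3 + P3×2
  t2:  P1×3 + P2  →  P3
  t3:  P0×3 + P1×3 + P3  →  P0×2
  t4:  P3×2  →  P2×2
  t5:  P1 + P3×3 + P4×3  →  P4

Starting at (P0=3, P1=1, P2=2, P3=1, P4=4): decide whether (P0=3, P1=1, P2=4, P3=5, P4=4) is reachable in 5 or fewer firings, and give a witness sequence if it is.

YES — reachable via ⟨t0, t0⟩ (2 firings)

step 1: fire t0:  (P0=3, P1=1, P2=2, P3=1, P4=4) → (P0=3, P1=1, P2=3, P3=3, P4=4)
step 2: fire t0:  (P0=3, P1=1, P2=3, P3=3, P4=4) → (P0=3, P1=1, P2=4, P3=5, P4=4)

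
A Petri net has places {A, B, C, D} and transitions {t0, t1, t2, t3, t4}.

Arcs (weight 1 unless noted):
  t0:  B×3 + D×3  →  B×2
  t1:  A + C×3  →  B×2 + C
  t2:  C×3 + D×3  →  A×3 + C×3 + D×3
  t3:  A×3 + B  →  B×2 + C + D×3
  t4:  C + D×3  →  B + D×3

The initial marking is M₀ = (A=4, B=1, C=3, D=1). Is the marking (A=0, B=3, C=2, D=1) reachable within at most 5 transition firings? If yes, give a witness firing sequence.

YES — reachable via ⟨t1, t3, t0⟩ (3 firings)

step 1: fire t1:  (A=4, B=1, C=3, D=1) → (A=3, B=3, C=1, D=1)
step 2: fire t3:  (A=3, B=3, C=1, D=1) → (A=0, B=4, C=2, D=4)
step 3: fire t0:  (A=0, B=4, C=2, D=4) → (A=0, B=3, C=2, D=1)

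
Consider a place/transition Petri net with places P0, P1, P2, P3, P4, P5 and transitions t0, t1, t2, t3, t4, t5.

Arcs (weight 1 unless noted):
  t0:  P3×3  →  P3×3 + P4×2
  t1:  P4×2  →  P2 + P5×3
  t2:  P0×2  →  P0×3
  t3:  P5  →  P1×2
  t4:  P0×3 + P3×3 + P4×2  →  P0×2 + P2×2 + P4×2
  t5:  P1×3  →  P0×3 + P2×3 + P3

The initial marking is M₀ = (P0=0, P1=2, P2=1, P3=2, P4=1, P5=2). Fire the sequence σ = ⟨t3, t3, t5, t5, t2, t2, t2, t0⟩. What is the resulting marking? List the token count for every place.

step 1: fire t3:  (P0=0, P1=2, P2=1, P3=2, P4=1, P5=2) → (P0=0, P1=4, P2=1, P3=2, P4=1, P5=1)
step 2: fire t3:  (P0=0, P1=4, P2=1, P3=2, P4=1, P5=1) → (P0=0, P1=6, P2=1, P3=2, P4=1, P5=0)
step 3: fire t5:  (P0=0, P1=6, P2=1, P3=2, P4=1, P5=0) → (P0=3, P1=3, P2=4, P3=3, P4=1, P5=0)
step 4: fire t5:  (P0=3, P1=3, P2=4, P3=3, P4=1, P5=0) → (P0=6, P1=0, P2=7, P3=4, P4=1, P5=0)
step 5: fire t2:  (P0=6, P1=0, P2=7, P3=4, P4=1, P5=0) → (P0=7, P1=0, P2=7, P3=4, P4=1, P5=0)
step 6: fire t2:  (P0=7, P1=0, P2=7, P3=4, P4=1, P5=0) → (P0=8, P1=0, P2=7, P3=4, P4=1, P5=0)
step 7: fire t2:  (P0=8, P1=0, P2=7, P3=4, P4=1, P5=0) → (P0=9, P1=0, P2=7, P3=4, P4=1, P5=0)
step 8: fire t0:  (P0=9, P1=0, P2=7, P3=4, P4=1, P5=0) → (P0=9, P1=0, P2=7, P3=4, P4=3, P5=0)

(P0=9, P1=0, P2=7, P3=4, P4=3, P5=0)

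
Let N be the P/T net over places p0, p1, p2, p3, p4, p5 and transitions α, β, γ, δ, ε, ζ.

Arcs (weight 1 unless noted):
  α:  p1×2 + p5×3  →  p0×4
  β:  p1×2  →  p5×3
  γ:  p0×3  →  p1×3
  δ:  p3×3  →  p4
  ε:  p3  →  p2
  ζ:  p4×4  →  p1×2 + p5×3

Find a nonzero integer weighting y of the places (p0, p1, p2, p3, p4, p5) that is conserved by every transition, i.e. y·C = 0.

Incidence matrix C (rows=places, cols=transitions):
        α    β    γ    δ    ε    ζ
   p0   4    0   -3    0    0    0
   p1  -2   -2    3    0    0    2
   p2   0    0    0    0    1    0
   p3   0    0    0   -3   -1    0
   p4   0    0    0    1    0   -4
   p5  -3    3    0    0    0    3

Candidate y = [3, 3, 1, 1, 3, 2]; check y·C column-wise:
  col α: 3·4 + 3·-2 + 1·0 + 1·0 + 3·0 + 2·-3 = 0
  col β: 3·0 + 3·-2 + 1·0 + 1·0 + 3·0 + 2·3 = 0
  col γ: 3·-3 + 3·3 + 1·0 + 1·0 + 3·0 + 2·0 = 0
  col δ: 3·0 + 3·0 + 1·0 + 1·-3 + 3·1 + 2·0 = 0
  col ε: 3·0 + 3·0 + 1·1 + 1·-1 + 3·0 + 2·0 = 0
  col ζ: 3·0 + 3·2 + 1·0 + 1·0 + 3·-4 + 2·3 = 0

y = (p0:3, p1:3, p2:1, p3:1, p4:3, p5:2)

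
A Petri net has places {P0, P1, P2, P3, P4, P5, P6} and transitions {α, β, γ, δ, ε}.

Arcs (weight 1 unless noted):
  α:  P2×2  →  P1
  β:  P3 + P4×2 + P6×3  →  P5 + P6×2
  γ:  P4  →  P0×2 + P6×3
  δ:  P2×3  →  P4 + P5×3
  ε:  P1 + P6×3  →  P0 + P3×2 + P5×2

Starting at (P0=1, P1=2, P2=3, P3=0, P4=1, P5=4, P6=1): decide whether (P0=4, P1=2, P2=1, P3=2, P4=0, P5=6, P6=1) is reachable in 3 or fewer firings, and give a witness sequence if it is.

step 1: fire α:  (P0=1, P1=2, P2=3, P3=0, P4=1, P5=4, P6=1) → (P0=1, P1=3, P2=1, P3=0, P4=1, P5=4, P6=1)
step 2: fire γ:  (P0=1, P1=3, P2=1, P3=0, P4=1, P5=4, P6=1) → (P0=3, P1=3, P2=1, P3=0, P4=0, P5=4, P6=4)
step 3: fire ε:  (P0=3, P1=3, P2=1, P3=0, P4=0, P5=4, P6=4) → (P0=4, P1=2, P2=1, P3=2, P4=0, P5=6, P6=1)

YES — reachable via ⟨α, γ, ε⟩ (3 firings)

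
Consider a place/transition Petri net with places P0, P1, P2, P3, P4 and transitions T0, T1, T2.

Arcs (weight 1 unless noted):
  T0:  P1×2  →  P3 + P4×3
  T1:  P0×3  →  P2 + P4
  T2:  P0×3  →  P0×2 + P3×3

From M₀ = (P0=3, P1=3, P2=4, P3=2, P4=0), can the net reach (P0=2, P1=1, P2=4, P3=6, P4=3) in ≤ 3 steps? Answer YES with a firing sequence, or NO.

step 1: fire T0:  (P0=3, P1=3, P2=4, P3=2, P4=0) → (P0=3, P1=1, P2=4, P3=3, P4=3)
step 2: fire T2:  (P0=3, P1=1, P2=4, P3=3, P4=3) → (P0=2, P1=1, P2=4, P3=6, P4=3)

YES — reachable via ⟨T0, T2⟩ (2 firings)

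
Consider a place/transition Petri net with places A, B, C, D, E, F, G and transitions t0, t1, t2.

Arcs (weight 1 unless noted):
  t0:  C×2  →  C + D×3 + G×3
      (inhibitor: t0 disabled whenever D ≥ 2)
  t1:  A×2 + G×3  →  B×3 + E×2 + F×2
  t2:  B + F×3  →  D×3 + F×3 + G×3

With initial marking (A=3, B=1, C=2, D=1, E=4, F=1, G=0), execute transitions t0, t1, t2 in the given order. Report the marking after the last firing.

step 1: fire t0:  (A=3, B=1, C=2, D=1, E=4, F=1, G=0) → (A=3, B=1, C=1, D=4, E=4, F=1, G=3)
step 2: fire t1:  (A=3, B=1, C=1, D=4, E=4, F=1, G=3) → (A=1, B=4, C=1, D=4, E=6, F=3, G=0)
step 3: fire t2:  (A=1, B=4, C=1, D=4, E=6, F=3, G=0) → (A=1, B=3, C=1, D=7, E=6, F=3, G=3)

(A=1, B=3, C=1, D=7, E=6, F=3, G=3)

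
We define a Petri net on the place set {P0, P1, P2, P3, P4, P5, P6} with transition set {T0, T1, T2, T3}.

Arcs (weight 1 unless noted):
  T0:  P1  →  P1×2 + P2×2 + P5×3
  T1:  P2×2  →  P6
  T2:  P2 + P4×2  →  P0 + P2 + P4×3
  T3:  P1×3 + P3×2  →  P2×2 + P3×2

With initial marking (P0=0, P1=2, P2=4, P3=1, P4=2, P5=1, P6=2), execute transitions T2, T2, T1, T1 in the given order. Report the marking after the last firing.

step 1: fire T2:  (P0=0, P1=2, P2=4, P3=1, P4=2, P5=1, P6=2) → (P0=1, P1=2, P2=4, P3=1, P4=3, P5=1, P6=2)
step 2: fire T2:  (P0=1, P1=2, P2=4, P3=1, P4=3, P5=1, P6=2) → (P0=2, P1=2, P2=4, P3=1, P4=4, P5=1, P6=2)
step 3: fire T1:  (P0=2, P1=2, P2=4, P3=1, P4=4, P5=1, P6=2) → (P0=2, P1=2, P2=2, P3=1, P4=4, P5=1, P6=3)
step 4: fire T1:  (P0=2, P1=2, P2=2, P3=1, P4=4, P5=1, P6=3) → (P0=2, P1=2, P2=0, P3=1, P4=4, P5=1, P6=4)

(P0=2, P1=2, P2=0, P3=1, P4=4, P5=1, P6=4)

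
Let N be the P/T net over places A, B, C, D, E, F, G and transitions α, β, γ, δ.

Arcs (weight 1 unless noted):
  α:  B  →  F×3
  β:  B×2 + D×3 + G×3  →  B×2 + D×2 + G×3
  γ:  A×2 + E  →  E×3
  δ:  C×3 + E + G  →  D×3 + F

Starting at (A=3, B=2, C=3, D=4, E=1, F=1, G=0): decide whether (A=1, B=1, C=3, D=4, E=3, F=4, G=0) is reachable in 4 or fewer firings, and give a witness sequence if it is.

step 1: fire α:  (A=3, B=2, C=3, D=4, E=1, F=1, G=0) → (A=3, B=1, C=3, D=4, E=1, F=4, G=0)
step 2: fire γ:  (A=3, B=1, C=3, D=4, E=1, F=4, G=0) → (A=1, B=1, C=3, D=4, E=3, F=4, G=0)

YES — reachable via ⟨α, γ⟩ (2 firings)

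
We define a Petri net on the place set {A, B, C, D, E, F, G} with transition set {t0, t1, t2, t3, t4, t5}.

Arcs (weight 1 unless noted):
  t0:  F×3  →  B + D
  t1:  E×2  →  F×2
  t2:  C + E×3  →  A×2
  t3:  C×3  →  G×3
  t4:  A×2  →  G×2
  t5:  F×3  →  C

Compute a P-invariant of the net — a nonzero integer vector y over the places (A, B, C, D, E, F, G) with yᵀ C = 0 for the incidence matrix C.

Incidence matrix C (rows=places, cols=transitions):
       t0   t1   t2   t3   t4   t5
    A   0    0    2    0   -2    0
    B   1    0    0    0    0    0
    C   0    0   -1   -3    0    1
    D   1    0    0    0    0    0
    E   0   -2   -3    0    0    0
    F  -3    2    0    0    0   -3
    G   0    0    0    3    2    0

Candidate y = [0, 1, 0, -1, 0, 0, 0]; check y·C column-wise:
  col t0: 1·1 + -1·1 + 0·-3 = 0
  col t1: 1·0 + -1·0 + 0·-2 + 0·2 = 0
  col t2: 0·2 + 1·0 + 0·-1 + -1·0 + 0·-3 = 0
  col t3: 1·0 + 0·-3 + -1·0 + 0·3 = 0
  col t4: 0·-2 + 1·0 + -1·0 + 0·2 = 0
  col t5: 1·0 + 0·1 + -1·0 + 0·-3 = 0

y = (A:0, B:1, C:0, D:-1, E:0, F:0, G:0)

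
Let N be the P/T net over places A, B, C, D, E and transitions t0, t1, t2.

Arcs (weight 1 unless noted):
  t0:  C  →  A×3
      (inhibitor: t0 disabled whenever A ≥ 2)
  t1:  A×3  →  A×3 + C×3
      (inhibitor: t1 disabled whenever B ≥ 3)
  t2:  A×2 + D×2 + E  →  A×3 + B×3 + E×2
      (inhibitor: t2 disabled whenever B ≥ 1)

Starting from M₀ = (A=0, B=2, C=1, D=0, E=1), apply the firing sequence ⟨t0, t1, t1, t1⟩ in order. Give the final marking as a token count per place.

step 1: fire t0:  (A=0, B=2, C=1, D=0, E=1) → (A=3, B=2, C=0, D=0, E=1)
step 2: fire t1:  (A=3, B=2, C=0, D=0, E=1) → (A=3, B=2, C=3, D=0, E=1)
step 3: fire t1:  (A=3, B=2, C=3, D=0, E=1) → (A=3, B=2, C=6, D=0, E=1)
step 4: fire t1:  (A=3, B=2, C=6, D=0, E=1) → (A=3, B=2, C=9, D=0, E=1)

(A=3, B=2, C=9, D=0, E=1)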